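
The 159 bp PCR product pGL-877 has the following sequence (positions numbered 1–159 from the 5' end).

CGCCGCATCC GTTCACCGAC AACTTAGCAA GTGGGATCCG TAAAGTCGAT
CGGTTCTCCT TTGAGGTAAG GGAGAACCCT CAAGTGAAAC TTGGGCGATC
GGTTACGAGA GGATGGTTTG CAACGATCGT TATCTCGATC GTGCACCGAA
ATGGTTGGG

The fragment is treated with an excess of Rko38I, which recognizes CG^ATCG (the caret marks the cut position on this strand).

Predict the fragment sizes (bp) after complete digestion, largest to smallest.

Rko38I sites (CGATCG) start at positions 47, 96, 124, 136.
Rko38I cuts after base 2 of each site, so after positions 48, 97, 125, 137.
Linear molecule, 4 cuts → 5 fragments:
  1–48 → 48 bp
  49–97 → 49 bp
  98–125 → 28 bp
  126–137 → 12 bp
  138–159 → 22 bp
Sorted largest to smallest: 49, 48, 28, 22, 12 bp.

49, 48, 28, 22, 12 bp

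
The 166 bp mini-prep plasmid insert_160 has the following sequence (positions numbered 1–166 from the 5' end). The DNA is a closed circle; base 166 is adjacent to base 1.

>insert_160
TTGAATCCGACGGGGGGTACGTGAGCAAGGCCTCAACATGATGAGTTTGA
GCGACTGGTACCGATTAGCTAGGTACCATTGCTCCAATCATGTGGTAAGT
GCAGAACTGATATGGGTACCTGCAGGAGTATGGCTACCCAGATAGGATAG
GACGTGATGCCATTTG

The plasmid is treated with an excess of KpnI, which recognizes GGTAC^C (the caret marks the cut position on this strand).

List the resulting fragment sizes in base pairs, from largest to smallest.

KpnI sites (GGTACC) start at positions 57, 72, 115.
KpnI cuts after base 5 of each site (before the last base), so after positions 61, 76, 119.
Circular molecule, 3 cuts → 3 fragments:
  62–76 → 15 bp
  77–119 → 43 bp
  120–166 then 1–61 → 47 + 61 = 108 bp
Sorted largest to smallest: 108, 43, 15 bp.

108, 43, 15 bp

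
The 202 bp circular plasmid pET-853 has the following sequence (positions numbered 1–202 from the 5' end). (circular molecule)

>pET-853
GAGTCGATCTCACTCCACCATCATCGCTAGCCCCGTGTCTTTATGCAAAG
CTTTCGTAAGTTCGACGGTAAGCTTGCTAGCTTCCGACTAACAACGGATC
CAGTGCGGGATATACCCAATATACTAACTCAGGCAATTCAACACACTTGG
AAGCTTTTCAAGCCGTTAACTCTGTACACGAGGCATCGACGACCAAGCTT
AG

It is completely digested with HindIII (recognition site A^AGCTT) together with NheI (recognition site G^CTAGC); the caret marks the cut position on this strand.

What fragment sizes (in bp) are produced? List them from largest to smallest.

HindIII sites (AAGCTT) start at positions 48, 70, 151, 195.
HindIII cuts after the first base of each site, so after positions 48, 70, 151, 195.
NheI sites (GCTAGC) start at positions 26, 76.
NheI cuts after the first base of each site, so after positions 26, 76.
Combined cut positions: 26, 48, 70, 76, 151, 195.
Circular molecule, 6 cuts → 6 fragments:
  27–48 → 22 bp
  49–70 → 22 bp
  71–76 → 6 bp
  77–151 → 75 bp
  152–195 → 44 bp
  196–202 then 1–26 → 7 + 26 = 33 bp
Sorted largest to smallest: 75, 44, 33, 22, 22, 6 bp.

75, 44, 33, 22, 22, 6 bp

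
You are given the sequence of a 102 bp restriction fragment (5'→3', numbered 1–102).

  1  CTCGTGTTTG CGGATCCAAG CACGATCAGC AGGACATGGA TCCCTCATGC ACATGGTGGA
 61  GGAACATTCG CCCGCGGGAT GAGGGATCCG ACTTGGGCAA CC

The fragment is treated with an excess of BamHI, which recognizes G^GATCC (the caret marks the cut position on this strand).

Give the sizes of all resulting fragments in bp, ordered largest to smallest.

46, 26, 18, 12 bp

BamHI sites (GGATCC) start at positions 12, 38, 84.
BamHI cuts after the first base of each site, so after positions 12, 38, 84.
Linear molecule, 3 cuts → 4 fragments:
  1–12 → 12 bp
  13–38 → 26 bp
  39–84 → 46 bp
  85–102 → 18 bp
Sorted largest to smallest: 46, 26, 18, 12 bp.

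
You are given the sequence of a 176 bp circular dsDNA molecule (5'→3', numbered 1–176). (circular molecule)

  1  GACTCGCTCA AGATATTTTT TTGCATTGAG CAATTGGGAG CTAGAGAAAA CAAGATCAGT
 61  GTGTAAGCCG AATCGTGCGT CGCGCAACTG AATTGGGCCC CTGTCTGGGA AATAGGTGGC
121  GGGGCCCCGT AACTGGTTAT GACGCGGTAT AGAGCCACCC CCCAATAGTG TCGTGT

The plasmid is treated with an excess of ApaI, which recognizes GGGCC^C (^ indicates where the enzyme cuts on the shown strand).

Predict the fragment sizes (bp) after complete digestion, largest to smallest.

ApaI sites (GGGCCC) start at positions 95, 122.
ApaI cuts after base 5 of each site (before the last base), so after positions 99, 126.
Circular molecule, 2 cuts → 2 fragments:
  100–126 → 27 bp
  127–176 then 1–99 → 50 + 99 = 149 bp
Sorted largest to smallest: 149, 27 bp.

149, 27 bp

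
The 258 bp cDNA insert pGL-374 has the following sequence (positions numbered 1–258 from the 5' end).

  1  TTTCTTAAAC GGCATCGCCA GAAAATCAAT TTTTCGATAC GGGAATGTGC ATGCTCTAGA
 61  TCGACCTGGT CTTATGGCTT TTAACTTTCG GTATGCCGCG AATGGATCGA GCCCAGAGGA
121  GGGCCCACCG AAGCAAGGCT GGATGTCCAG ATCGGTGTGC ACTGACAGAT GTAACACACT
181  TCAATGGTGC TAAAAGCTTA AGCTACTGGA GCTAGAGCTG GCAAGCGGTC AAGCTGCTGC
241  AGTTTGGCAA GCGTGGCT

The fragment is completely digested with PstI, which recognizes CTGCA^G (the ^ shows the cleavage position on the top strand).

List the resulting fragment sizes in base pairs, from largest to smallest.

The PstI site (CTGCAG) starts at position 237.
PstI cuts after base 5 of each site (before the last base), so after position 241.
Linear molecule, 1 cut → 2 fragments:
  1–241 → 241 bp
  242–258 → 17 bp
Sorted largest to smallest: 241, 17 bp.

241, 17 bp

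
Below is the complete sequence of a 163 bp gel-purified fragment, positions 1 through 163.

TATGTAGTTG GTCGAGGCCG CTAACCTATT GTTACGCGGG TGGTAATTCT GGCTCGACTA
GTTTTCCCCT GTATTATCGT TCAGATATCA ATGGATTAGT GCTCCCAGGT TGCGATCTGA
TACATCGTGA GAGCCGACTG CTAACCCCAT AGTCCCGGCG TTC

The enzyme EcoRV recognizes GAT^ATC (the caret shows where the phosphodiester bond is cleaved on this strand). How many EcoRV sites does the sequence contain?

GATATC occurs starting at position 84.
EcoRV cuts at 1 site.

1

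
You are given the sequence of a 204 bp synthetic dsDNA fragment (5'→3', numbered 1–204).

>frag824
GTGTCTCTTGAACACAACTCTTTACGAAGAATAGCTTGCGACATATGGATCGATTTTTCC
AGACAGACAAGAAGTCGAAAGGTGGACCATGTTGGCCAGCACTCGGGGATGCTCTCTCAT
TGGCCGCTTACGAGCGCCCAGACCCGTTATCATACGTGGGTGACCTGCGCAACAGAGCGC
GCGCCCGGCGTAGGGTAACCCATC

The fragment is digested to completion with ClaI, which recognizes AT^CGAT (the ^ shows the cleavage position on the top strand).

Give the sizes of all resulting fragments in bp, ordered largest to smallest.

The ClaI site (ATCGAT) starts at position 49.
ClaI cuts after base 2 of each site, so after position 50.
Linear molecule, 1 cut → 2 fragments:
  1–50 → 50 bp
  51–204 → 154 bp
Sorted largest to smallest: 154, 50 bp.

154, 50 bp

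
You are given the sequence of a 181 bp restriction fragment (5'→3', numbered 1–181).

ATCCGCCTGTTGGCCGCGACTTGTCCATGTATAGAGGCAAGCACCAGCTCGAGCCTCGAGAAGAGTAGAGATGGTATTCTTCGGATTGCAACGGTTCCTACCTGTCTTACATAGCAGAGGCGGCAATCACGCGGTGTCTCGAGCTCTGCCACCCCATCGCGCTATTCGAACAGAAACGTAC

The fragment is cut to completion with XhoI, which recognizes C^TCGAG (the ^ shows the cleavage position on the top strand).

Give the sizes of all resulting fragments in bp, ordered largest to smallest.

83, 48, 43, 7 bp

XhoI sites (CTCGAG) start at positions 48, 55, 138.
XhoI cuts after the first base of each site, so after positions 48, 55, 138.
Linear molecule, 3 cuts → 4 fragments:
  1–48 → 48 bp
  49–55 → 7 bp
  56–138 → 83 bp
  139–181 → 43 bp
Sorted largest to smallest: 83, 48, 43, 7 bp.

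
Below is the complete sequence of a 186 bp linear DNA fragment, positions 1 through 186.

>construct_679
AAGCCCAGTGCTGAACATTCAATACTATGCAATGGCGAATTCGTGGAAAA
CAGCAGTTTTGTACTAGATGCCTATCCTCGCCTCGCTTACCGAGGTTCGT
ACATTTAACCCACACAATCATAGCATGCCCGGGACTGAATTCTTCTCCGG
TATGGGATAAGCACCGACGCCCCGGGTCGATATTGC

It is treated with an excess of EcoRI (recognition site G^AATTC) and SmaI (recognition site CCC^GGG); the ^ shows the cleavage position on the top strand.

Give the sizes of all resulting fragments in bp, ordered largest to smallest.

EcoRI sites (GAATTC) start at positions 37, 137.
EcoRI cuts after the first base of each site, so after positions 37, 137.
SmaI sites (CCCGGG) start at positions 128, 171.
SmaI cuts after base 3 of each site, so after positions 130, 173.
Combined cut positions: 37, 130, 137, 173.
Linear molecule, 4 cuts → 5 fragments:
  1–37 → 37 bp
  38–130 → 93 bp
  131–137 → 7 bp
  138–173 → 36 bp
  174–186 → 13 bp
Sorted largest to smallest: 93, 37, 36, 13, 7 bp.

93, 37, 36, 13, 7 bp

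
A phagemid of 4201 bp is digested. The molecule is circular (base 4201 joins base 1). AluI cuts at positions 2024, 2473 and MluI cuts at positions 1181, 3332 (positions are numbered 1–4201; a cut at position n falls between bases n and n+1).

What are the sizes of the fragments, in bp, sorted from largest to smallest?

Combined cut positions (sorted): 1181, 2024, 2473, 3332.
Circular molecule, 4 cuts → 4 fragments:
  2024 − 1181 = 843 bp
  2473 − 2024 = 449 bp
  3332 − 2473 = 859 bp
  wrap: 4201 − 3332 + 1181 = 2050 bp
Sorted largest to smallest: 2050, 859, 843, 449 bp.

2050, 859, 843, 449 bp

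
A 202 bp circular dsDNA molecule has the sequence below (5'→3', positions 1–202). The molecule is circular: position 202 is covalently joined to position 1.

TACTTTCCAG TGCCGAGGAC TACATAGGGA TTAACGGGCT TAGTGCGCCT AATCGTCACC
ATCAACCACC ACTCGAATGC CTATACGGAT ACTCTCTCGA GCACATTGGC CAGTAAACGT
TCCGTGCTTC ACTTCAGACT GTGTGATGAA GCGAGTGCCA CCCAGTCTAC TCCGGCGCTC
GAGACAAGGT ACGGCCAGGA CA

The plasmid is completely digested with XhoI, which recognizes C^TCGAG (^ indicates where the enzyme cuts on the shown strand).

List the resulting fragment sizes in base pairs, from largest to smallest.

120, 82 bp

XhoI sites (CTCGAG) start at positions 96, 178.
XhoI cuts after the first base of each site, so after positions 96, 178.
Circular molecule, 2 cuts → 2 fragments:
  97–178 → 82 bp
  179–202 then 1–96 → 24 + 96 = 120 bp
Sorted largest to smallest: 120, 82 bp.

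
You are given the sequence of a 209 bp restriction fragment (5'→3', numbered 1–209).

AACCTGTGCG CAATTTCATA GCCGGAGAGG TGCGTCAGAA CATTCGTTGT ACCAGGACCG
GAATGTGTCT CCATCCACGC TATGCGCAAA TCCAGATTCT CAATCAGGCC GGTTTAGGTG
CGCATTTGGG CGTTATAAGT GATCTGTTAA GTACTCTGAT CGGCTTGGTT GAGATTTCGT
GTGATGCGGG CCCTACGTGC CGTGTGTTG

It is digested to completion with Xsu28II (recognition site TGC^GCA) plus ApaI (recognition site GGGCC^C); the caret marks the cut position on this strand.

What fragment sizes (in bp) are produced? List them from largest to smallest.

76, 71, 36, 17, 9 bp

Xsu28II sites (TGCGCA) start at positions 7, 83, 119.
Xsu28II cuts after base 3 of each site, so after positions 9, 85, 121.
The ApaI site (GGGCCC) starts at position 188.
ApaI cuts after base 5 of each site (before the last base), so after position 192.
Combined cut positions: 9, 85, 121, 192.
Linear molecule, 4 cuts → 5 fragments:
  1–9 → 9 bp
  10–85 → 76 bp
  86–121 → 36 bp
  122–192 → 71 bp
  193–209 → 17 bp
Sorted largest to smallest: 76, 71, 36, 17, 9 bp.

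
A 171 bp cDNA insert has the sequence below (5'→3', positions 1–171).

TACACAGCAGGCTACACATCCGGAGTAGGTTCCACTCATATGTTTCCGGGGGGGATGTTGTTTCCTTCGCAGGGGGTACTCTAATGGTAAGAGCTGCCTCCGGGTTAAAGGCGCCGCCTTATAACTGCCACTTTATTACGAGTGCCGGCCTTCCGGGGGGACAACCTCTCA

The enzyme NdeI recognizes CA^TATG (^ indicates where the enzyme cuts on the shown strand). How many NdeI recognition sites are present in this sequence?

CATATG occurs starting at position 37.
NdeI cuts at 1 site.

1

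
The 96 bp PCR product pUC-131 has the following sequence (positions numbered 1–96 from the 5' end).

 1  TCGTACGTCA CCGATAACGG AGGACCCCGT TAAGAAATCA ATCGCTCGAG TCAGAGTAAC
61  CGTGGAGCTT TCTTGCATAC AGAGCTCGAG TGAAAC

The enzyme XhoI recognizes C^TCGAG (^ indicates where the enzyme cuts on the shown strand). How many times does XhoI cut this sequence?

CTCGAG occurs starting at positions 45, 85.
XhoI cuts at 2 sites.

2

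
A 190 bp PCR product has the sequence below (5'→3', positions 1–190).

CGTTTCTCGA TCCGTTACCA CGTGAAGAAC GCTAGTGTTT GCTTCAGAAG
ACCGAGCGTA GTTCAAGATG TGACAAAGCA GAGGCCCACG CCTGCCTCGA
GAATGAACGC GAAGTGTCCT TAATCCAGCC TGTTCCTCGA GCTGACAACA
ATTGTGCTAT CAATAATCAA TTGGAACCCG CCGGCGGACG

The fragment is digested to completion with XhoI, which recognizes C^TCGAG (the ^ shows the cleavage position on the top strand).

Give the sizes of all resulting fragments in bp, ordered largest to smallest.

XhoI sites (CTCGAG) start at positions 96, 136.
XhoI cuts after the first base of each site, so after positions 96, 136.
Linear molecule, 2 cuts → 3 fragments:
  1–96 → 96 bp
  97–136 → 40 bp
  137–190 → 54 bp
Sorted largest to smallest: 96, 54, 40 bp.

96, 54, 40 bp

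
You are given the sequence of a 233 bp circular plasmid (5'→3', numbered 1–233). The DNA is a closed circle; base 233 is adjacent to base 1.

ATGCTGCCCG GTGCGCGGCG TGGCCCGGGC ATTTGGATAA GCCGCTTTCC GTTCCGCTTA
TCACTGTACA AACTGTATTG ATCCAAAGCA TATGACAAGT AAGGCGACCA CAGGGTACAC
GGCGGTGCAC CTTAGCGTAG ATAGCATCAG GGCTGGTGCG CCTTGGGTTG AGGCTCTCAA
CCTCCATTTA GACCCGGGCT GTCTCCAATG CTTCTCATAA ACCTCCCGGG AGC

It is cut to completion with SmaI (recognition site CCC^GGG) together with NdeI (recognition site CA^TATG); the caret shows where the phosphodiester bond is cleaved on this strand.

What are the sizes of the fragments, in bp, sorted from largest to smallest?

SmaI sites (CCCGGG) start at positions 24, 193, 225.
SmaI cuts after base 3 of each site, so after positions 26, 195, 227.
The NdeI site (CATATG) starts at position 89.
NdeI cuts after base 2 of each site, so after position 90.
Combined cut positions: 26, 90, 195, 227.
Circular molecule, 4 cuts → 4 fragments:
  27–90 → 64 bp
  91–195 → 105 bp
  196–227 → 32 bp
  228–233 then 1–26 → 6 + 26 = 32 bp
Sorted largest to smallest: 105, 64, 32, 32 bp.

105, 64, 32, 32 bp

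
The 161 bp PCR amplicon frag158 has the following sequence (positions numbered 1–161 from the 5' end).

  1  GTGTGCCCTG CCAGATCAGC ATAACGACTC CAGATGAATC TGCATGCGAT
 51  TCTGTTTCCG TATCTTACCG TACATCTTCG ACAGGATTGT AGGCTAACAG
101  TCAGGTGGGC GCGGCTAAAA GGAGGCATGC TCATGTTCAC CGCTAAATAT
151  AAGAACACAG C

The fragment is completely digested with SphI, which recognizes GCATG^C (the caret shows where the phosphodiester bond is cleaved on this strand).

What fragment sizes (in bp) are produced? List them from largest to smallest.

SphI sites (GCATGC) start at positions 42, 125.
SphI cuts after base 5 of each site (before the last base), so after positions 46, 129.
Linear molecule, 2 cuts → 3 fragments:
  1–46 → 46 bp
  47–129 → 83 bp
  130–161 → 32 bp
Sorted largest to smallest: 83, 46, 32 bp.

83, 46, 32 bp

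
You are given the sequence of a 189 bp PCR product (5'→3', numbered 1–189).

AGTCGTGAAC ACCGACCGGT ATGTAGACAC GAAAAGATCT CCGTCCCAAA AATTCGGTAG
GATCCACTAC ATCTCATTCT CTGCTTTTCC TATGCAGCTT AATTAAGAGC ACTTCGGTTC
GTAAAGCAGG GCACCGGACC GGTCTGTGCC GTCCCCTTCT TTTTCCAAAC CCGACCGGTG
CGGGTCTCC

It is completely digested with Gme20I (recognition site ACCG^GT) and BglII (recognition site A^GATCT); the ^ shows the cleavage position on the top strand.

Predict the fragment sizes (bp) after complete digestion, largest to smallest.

Gme20I sites (ACCGGT) start at positions 15, 138, 174.
Gme20I cuts after base 4 of each site, so after positions 18, 141, 177.
The BglII site (AGATCT) starts at position 35.
BglII cuts after the first base of each site, so after position 35.
Combined cut positions: 18, 35, 141, 177.
Linear molecule, 4 cuts → 5 fragments:
  1–18 → 18 bp
  19–35 → 17 bp
  36–141 → 106 bp
  142–177 → 36 bp
  178–189 → 12 bp
Sorted largest to smallest: 106, 36, 18, 17, 12 bp.

106, 36, 18, 17, 12 bp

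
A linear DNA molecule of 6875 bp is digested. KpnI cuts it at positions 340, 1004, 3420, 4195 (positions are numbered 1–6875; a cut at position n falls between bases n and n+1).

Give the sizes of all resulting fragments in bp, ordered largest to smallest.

Linear molecule, 4 cuts → 5 fragments:
  340 − 0 = 340 bp
  1004 − 340 = 664 bp
  3420 − 1004 = 2416 bp
  4195 − 3420 = 775 bp
  6875 − 4195 = 2680 bp
Sorted largest to smallest: 2680, 2416, 775, 664, 340 bp.

2680, 2416, 775, 664, 340 bp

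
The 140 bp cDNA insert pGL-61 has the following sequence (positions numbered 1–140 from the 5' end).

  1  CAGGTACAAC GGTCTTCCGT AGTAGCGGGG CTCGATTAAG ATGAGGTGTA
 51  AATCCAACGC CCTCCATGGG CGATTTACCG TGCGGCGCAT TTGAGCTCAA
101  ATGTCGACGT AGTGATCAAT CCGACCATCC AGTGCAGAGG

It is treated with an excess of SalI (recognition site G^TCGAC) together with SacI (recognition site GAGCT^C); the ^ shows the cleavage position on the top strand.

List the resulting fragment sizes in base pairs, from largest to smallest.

97, 37, 6 bp

The SalI site (GTCGAC) starts at position 103.
SalI cuts after the first base of each site, so after position 103.
The SacI site (GAGCTC) starts at position 93.
SacI cuts after base 5 of each site (before the last base), so after position 97.
Combined cut positions: 97, 103.
Linear molecule, 2 cuts → 3 fragments:
  1–97 → 97 bp
  98–103 → 6 bp
  104–140 → 37 bp
Sorted largest to smallest: 97, 37, 6 bp.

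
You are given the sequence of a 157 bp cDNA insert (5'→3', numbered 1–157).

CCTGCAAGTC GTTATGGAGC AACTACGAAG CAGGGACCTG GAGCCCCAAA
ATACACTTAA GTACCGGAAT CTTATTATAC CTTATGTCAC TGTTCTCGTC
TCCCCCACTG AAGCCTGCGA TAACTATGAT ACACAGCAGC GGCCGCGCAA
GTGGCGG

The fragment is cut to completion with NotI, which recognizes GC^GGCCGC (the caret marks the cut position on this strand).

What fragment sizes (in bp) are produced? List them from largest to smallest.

The NotI site (GCGGCCGC) starts at position 139.
NotI cuts after base 2 of each site, so after position 140.
Linear molecule, 1 cut → 2 fragments:
  1–140 → 140 bp
  141–157 → 17 bp
Sorted largest to smallest: 140, 17 bp.

140, 17 bp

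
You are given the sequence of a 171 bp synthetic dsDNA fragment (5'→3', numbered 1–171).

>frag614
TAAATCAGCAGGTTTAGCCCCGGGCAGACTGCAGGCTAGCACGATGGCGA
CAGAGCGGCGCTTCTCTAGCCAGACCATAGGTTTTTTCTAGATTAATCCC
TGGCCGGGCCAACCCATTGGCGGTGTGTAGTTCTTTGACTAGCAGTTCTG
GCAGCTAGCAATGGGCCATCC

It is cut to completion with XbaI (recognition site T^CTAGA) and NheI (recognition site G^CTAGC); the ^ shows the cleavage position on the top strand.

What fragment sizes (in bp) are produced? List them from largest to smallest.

67, 52, 35, 17 bp

The XbaI site (TCTAGA) starts at position 87.
XbaI cuts after the first base of each site, so after position 87.
NheI sites (GCTAGC) start at positions 35, 154.
NheI cuts after the first base of each site, so after positions 35, 154.
Combined cut positions: 35, 87, 154.
Linear molecule, 3 cuts → 4 fragments:
  1–35 → 35 bp
  36–87 → 52 bp
  88–154 → 67 bp
  155–171 → 17 bp
Sorted largest to smallest: 67, 52, 35, 17 bp.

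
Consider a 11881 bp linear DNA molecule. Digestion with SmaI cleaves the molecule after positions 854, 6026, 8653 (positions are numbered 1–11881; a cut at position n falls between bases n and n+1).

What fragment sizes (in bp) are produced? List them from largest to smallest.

5172, 3228, 2627, 854 bp

Linear molecule, 3 cuts → 4 fragments:
  854 − 0 = 854 bp
  6026 − 854 = 5172 bp
  8653 − 6026 = 2627 bp
  11881 − 8653 = 3228 bp
Sorted largest to smallest: 5172, 3228, 2627, 854 bp.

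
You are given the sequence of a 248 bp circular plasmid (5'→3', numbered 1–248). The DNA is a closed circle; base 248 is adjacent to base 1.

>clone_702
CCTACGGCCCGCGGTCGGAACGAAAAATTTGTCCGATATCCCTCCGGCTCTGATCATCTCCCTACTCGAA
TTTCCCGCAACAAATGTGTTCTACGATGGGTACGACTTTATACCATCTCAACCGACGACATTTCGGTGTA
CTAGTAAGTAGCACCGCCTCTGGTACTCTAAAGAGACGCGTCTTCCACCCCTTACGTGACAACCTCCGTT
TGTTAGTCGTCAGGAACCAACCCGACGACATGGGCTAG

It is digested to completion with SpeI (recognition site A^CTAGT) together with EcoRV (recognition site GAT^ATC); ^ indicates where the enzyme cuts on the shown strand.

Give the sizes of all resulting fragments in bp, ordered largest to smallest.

The SpeI site (ACTAGT) starts at position 140.
SpeI cuts after the first base of each site, so after position 140.
The EcoRV site (GATATC) starts at position 35.
EcoRV cuts after base 3 of each site, so after position 37.
Combined cut positions: 37, 140.
Circular molecule, 2 cuts → 2 fragments:
  38–140 → 103 bp
  141–248 then 1–37 → 108 + 37 = 145 bp
Sorted largest to smallest: 145, 103 bp.

145, 103 bp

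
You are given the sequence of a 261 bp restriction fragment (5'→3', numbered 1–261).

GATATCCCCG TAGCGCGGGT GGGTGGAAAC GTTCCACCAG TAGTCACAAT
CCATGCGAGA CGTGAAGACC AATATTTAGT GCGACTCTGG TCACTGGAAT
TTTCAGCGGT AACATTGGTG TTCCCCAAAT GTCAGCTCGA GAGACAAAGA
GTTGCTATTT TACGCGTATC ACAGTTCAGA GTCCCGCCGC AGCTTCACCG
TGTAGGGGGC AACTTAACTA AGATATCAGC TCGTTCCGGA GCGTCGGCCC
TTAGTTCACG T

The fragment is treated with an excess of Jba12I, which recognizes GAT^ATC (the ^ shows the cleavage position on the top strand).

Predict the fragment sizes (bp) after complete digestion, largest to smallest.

221, 37, 3 bp

Jba12I sites (GATATC) start at positions 1, 222.
Jba12I cuts after base 3 of each site, so after positions 3, 224.
Linear molecule, 2 cuts → 3 fragments:
  1–3 → 3 bp
  4–224 → 221 bp
  225–261 → 37 bp
Sorted largest to smallest: 221, 37, 3 bp.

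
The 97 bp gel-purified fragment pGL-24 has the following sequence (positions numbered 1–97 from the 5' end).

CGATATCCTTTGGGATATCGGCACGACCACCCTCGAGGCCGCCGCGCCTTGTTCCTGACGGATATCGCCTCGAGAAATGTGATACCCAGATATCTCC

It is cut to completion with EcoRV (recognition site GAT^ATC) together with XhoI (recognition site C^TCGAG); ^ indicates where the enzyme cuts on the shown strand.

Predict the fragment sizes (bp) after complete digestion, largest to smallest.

31, 22, 16, 12, 6, 6, 4 bp

EcoRV sites (GATATC) start at positions 2, 14, 61, 89.
EcoRV cuts after base 3 of each site, so after positions 4, 16, 63, 91.
XhoI sites (CTCGAG) start at positions 32, 69.
XhoI cuts after the first base of each site, so after positions 32, 69.
Combined cut positions: 4, 16, 32, 63, 69, 91.
Linear molecule, 6 cuts → 7 fragments:
  1–4 → 4 bp
  5–16 → 12 bp
  17–32 → 16 bp
  33–63 → 31 bp
  64–69 → 6 bp
  70–91 → 22 bp
  92–97 → 6 bp
Sorted largest to smallest: 31, 22, 16, 12, 6, 6, 4 bp.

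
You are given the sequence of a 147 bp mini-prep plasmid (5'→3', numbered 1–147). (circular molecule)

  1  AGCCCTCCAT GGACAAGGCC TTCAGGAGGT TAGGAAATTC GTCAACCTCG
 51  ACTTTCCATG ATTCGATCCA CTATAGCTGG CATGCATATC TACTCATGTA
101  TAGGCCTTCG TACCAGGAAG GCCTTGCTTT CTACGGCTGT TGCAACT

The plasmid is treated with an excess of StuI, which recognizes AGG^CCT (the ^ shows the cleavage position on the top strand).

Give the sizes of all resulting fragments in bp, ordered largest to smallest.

StuI sites (AGGCCT) start at positions 16, 102, 119.
StuI cuts after base 3 of each site, so after positions 18, 104, 121.
Circular molecule, 3 cuts → 3 fragments:
  19–104 → 86 bp
  105–121 → 17 bp
  122–147 then 1–18 → 26 + 18 = 44 bp
Sorted largest to smallest: 86, 44, 17 bp.

86, 44, 17 bp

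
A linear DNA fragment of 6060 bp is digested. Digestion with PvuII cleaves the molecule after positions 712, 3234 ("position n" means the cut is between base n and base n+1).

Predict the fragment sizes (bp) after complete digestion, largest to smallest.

Linear molecule, 2 cuts → 3 fragments:
  712 − 0 = 712 bp
  3234 − 712 = 2522 bp
  6060 − 3234 = 2826 bp
Sorted largest to smallest: 2826, 2522, 712 bp.

2826, 2522, 712 bp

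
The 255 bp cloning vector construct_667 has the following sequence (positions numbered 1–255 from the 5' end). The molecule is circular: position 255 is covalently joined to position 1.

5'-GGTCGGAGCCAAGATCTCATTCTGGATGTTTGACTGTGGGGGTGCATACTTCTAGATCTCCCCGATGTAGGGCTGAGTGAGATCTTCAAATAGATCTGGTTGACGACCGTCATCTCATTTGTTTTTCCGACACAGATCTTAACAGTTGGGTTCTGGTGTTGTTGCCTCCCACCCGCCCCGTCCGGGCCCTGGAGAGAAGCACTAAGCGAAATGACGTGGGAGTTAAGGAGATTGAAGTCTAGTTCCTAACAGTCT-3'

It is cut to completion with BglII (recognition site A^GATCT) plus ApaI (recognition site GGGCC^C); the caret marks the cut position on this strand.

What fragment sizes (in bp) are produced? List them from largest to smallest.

BglII sites (AGATCT) start at positions 12, 54, 80, 92, 134.
BglII cuts after the first base of each site, so after positions 12, 54, 80, 92, 134.
The ApaI site (GGGCCC) starts at position 184.
ApaI cuts after base 5 of each site (before the last base), so after position 188.
Combined cut positions: 12, 54, 80, 92, 134, 188.
Circular molecule, 6 cuts → 6 fragments:
  13–54 → 42 bp
  55–80 → 26 bp
  81–92 → 12 bp
  93–134 → 42 bp
  135–188 → 54 bp
  189–255 then 1–12 → 67 + 12 = 79 bp
Sorted largest to smallest: 79, 54, 42, 42, 26, 12 bp.

79, 54, 42, 42, 26, 12 bp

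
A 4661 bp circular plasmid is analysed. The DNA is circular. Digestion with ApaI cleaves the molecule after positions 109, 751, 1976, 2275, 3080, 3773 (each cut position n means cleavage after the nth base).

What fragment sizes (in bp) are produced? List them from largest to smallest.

Circular molecule, 6 cuts → 6 fragments:
  751 − 109 = 642 bp
  1976 − 751 = 1225 bp
  2275 − 1976 = 299 bp
  3080 − 2275 = 805 bp
  3773 − 3080 = 693 bp
  wrap: 4661 − 3773 + 109 = 997 bp
Sorted largest to smallest: 1225, 997, 805, 693, 642, 299 bp.

1225, 997, 805, 693, 642, 299 bp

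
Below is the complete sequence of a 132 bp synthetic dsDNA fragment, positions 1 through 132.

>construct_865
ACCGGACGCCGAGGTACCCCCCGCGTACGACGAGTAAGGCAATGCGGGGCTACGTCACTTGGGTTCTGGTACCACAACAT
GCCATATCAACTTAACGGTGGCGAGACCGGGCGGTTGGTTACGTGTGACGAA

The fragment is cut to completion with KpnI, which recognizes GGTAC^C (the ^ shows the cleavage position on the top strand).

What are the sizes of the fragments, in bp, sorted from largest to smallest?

60, 55, 17 bp

KpnI sites (GGTACC) start at positions 13, 68.
KpnI cuts after base 5 of each site (before the last base), so after positions 17, 72.
Linear molecule, 2 cuts → 3 fragments:
  1–17 → 17 bp
  18–72 → 55 bp
  73–132 → 60 bp
Sorted largest to smallest: 60, 55, 17 bp.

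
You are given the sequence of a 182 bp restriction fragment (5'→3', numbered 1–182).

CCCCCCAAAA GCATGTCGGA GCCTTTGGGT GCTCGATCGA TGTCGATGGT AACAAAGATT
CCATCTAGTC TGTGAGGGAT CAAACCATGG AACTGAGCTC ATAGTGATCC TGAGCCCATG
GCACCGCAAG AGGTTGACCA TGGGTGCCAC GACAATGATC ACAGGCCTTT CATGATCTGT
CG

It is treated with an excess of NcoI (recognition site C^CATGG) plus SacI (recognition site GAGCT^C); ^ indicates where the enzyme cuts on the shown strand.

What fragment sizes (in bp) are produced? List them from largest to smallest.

85, 44, 22, 17, 14 bp

NcoI sites (CCATGG) start at positions 85, 116, 138.
NcoI cuts after the first base of each site, so after positions 85, 116, 138.
The SacI site (GAGCTC) starts at position 95.
SacI cuts after base 5 of each site (before the last base), so after position 99.
Combined cut positions: 85, 99, 116, 138.
Linear molecule, 4 cuts → 5 fragments:
  1–85 → 85 bp
  86–99 → 14 bp
  100–116 → 17 bp
  117–138 → 22 bp
  139–182 → 44 bp
Sorted largest to smallest: 85, 44, 22, 17, 14 bp.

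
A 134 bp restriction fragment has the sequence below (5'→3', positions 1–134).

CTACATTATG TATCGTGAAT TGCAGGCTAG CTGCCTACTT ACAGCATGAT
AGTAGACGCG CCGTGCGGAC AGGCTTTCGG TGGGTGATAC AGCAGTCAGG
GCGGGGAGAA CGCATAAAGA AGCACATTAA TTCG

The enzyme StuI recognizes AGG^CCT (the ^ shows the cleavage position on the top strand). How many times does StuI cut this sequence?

No occurrence of AGGCCT is present in the sequence.
StuI does not cut: 0 sites.

0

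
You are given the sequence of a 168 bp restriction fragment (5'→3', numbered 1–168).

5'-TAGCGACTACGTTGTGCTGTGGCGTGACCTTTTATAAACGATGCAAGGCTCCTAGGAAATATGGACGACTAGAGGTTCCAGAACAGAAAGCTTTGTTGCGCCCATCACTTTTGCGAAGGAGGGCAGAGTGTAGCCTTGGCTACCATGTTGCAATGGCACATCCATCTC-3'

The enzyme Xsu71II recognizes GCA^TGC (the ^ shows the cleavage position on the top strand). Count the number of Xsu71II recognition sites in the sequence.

0

No occurrence of GCATGC is present in the sequence.
Xsu71II does not cut: 0 sites.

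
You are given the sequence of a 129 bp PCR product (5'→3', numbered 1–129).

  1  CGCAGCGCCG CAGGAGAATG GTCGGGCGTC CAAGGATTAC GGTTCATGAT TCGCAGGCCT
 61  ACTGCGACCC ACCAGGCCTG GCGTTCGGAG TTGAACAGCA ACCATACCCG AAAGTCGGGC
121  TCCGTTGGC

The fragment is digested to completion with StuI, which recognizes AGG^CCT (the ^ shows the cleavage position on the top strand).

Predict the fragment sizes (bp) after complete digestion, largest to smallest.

StuI sites (AGGCCT) start at positions 55, 74.
StuI cuts after base 3 of each site, so after positions 57, 76.
Linear molecule, 2 cuts → 3 fragments:
  1–57 → 57 bp
  58–76 → 19 bp
  77–129 → 53 bp
Sorted largest to smallest: 57, 53, 19 bp.

57, 53, 19 bp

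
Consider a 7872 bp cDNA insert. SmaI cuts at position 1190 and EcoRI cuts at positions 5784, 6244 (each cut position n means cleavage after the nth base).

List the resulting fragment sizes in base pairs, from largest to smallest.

Combined cut positions (sorted): 1190, 5784, 6244.
Linear molecule, 3 cuts → 4 fragments:
  1190 − 0 = 1190 bp
  5784 − 1190 = 4594 bp
  6244 − 5784 = 460 bp
  7872 − 6244 = 1628 bp
Sorted largest to smallest: 4594, 1628, 1190, 460 bp.

4594, 1628, 1190, 460 bp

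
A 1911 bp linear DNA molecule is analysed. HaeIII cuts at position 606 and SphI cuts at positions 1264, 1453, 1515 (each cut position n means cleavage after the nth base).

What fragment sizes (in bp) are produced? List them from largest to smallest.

Combined cut positions (sorted): 606, 1264, 1453, 1515.
Linear molecule, 4 cuts → 5 fragments:
  606 − 0 = 606 bp
  1264 − 606 = 658 bp
  1453 − 1264 = 189 bp
  1515 − 1453 = 62 bp
  1911 − 1515 = 396 bp
Sorted largest to smallest: 658, 606, 396, 189, 62 bp.

658, 606, 396, 189, 62 bp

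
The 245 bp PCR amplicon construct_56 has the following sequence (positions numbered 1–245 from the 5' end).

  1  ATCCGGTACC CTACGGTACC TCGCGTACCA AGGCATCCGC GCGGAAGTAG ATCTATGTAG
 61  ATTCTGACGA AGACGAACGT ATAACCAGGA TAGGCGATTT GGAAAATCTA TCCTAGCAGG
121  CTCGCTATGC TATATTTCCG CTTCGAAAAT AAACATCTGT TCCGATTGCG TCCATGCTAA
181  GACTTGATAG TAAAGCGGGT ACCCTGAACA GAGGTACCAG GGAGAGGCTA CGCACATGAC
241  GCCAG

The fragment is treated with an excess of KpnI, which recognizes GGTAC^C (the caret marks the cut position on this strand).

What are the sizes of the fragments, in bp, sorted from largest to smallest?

KpnI sites (GGTACC) start at positions 5, 15, 198, 213.
KpnI cuts after base 5 of each site (before the last base), so after positions 9, 19, 202, 217.
Linear molecule, 4 cuts → 5 fragments:
  1–9 → 9 bp
  10–19 → 10 bp
  20–202 → 183 bp
  203–217 → 15 bp
  218–245 → 28 bp
Sorted largest to smallest: 183, 28, 15, 10, 9 bp.

183, 28, 15, 10, 9 bp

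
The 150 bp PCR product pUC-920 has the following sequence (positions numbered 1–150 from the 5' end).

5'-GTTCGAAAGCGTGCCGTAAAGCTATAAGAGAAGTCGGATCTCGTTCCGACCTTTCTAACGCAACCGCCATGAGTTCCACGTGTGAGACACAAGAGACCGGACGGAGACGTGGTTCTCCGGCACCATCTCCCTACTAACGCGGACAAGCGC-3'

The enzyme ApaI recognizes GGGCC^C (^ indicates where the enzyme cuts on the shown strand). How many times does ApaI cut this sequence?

No occurrence of GGGCCC is present in the sequence.
ApaI does not cut: 0 sites.

0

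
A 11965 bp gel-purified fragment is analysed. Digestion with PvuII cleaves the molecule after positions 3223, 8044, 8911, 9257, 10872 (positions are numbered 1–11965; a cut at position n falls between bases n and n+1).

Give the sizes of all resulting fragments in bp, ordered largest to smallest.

4821, 3223, 1615, 1093, 867, 346 bp

Linear molecule, 5 cuts → 6 fragments:
  3223 − 0 = 3223 bp
  8044 − 3223 = 4821 bp
  8911 − 8044 = 867 bp
  9257 − 8911 = 346 bp
  10872 − 9257 = 1615 bp
  11965 − 10872 = 1093 bp
Sorted largest to smallest: 4821, 3223, 1615, 1093, 867, 346 bp.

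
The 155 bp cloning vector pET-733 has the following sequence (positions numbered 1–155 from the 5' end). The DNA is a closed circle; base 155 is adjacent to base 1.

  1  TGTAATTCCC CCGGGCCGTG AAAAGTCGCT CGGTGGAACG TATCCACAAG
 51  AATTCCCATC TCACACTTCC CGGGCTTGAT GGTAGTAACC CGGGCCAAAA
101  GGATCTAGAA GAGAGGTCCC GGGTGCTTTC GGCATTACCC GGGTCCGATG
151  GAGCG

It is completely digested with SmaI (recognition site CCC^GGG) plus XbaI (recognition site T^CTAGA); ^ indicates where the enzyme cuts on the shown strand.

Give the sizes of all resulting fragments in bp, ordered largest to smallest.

SmaI sites (CCCGGG) start at positions 10, 69, 89, 118, 138.
SmaI cuts after base 3 of each site, so after positions 12, 71, 91, 120, 140.
The XbaI site (TCTAGA) starts at position 104.
XbaI cuts after the first base of each site, so after position 104.
Combined cut positions: 12, 71, 91, 104, 120, 140.
Circular molecule, 6 cuts → 6 fragments:
  13–71 → 59 bp
  72–91 → 20 bp
  92–104 → 13 bp
  105–120 → 16 bp
  121–140 → 20 bp
  141–155 then 1–12 → 15 + 12 = 27 bp
Sorted largest to smallest: 59, 27, 20, 20, 16, 13 bp.

59, 27, 20, 20, 16, 13 bp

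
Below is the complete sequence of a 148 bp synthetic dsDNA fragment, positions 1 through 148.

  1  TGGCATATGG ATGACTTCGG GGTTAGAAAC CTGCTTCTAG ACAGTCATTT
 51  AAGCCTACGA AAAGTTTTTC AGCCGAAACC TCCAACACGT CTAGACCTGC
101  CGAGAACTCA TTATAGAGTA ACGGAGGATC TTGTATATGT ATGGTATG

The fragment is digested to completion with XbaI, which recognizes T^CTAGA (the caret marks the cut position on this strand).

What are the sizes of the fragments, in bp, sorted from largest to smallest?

58, 54, 36 bp

XbaI sites (TCTAGA) start at positions 36, 90.
XbaI cuts after the first base of each site, so after positions 36, 90.
Linear molecule, 2 cuts → 3 fragments:
  1–36 → 36 bp
  37–90 → 54 bp
  91–148 → 58 bp
Sorted largest to smallest: 58, 54, 36 bp.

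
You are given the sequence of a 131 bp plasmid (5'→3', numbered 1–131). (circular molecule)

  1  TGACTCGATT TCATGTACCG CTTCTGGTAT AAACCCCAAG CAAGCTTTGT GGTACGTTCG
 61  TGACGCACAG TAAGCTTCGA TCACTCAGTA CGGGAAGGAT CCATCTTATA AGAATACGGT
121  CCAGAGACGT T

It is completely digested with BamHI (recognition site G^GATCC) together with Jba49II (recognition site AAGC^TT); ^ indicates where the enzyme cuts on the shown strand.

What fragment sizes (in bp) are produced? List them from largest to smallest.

79, 30, 22 bp

The BamHI site (GGATCC) starts at position 97.
BamHI cuts after the first base of each site, so after position 97.
Jba49II sites (AAGCTT) start at positions 42, 72.
Jba49II cuts after base 4 of each site, so after positions 45, 75.
Combined cut positions: 45, 75, 97.
Circular molecule, 3 cuts → 3 fragments:
  46–75 → 30 bp
  76–97 → 22 bp
  98–131 then 1–45 → 34 + 45 = 79 bp
Sorted largest to smallest: 79, 30, 22 bp.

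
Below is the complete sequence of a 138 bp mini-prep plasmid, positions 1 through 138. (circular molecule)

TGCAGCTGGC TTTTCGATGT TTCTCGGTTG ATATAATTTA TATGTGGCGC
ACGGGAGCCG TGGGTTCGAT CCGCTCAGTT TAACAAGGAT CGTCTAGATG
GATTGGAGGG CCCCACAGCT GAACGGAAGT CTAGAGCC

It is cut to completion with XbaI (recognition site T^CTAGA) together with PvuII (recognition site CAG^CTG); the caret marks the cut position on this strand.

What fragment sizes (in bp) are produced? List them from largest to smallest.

XbaI sites (TCTAGA) start at positions 93, 130.
XbaI cuts after the first base of each site, so after positions 93, 130.
PvuII sites (CAGCTG) start at positions 3, 116.
PvuII cuts after base 3 of each site, so after positions 5, 118.
Combined cut positions: 5, 93, 118, 130.
Circular molecule, 4 cuts → 4 fragments:
  6–93 → 88 bp
  94–118 → 25 bp
  119–130 → 12 bp
  131–138 then 1–5 → 8 + 5 = 13 bp
Sorted largest to smallest: 88, 25, 13, 12 bp.

88, 25, 13, 12 bp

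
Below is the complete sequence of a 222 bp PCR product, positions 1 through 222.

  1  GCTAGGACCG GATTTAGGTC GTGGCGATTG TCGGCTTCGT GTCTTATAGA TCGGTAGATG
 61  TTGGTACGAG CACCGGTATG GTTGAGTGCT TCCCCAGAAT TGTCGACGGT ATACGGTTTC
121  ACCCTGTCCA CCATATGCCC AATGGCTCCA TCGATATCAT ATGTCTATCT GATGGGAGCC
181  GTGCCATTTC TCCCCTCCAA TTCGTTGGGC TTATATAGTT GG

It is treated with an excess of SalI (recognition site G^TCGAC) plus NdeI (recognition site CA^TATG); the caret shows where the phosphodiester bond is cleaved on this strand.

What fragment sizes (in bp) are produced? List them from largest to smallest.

The SalI site (GTCGAC) starts at position 102.
SalI cuts after the first base of each site, so after position 102.
NdeI sites (CATATG) start at positions 132, 158.
NdeI cuts after base 2 of each site, so after positions 133, 159.
Combined cut positions: 102, 133, 159.
Linear molecule, 3 cuts → 4 fragments:
  1–102 → 102 bp
  103–133 → 31 bp
  134–159 → 26 bp
  160–222 → 63 bp
Sorted largest to smallest: 102, 63, 31, 26 bp.

102, 63, 31, 26 bp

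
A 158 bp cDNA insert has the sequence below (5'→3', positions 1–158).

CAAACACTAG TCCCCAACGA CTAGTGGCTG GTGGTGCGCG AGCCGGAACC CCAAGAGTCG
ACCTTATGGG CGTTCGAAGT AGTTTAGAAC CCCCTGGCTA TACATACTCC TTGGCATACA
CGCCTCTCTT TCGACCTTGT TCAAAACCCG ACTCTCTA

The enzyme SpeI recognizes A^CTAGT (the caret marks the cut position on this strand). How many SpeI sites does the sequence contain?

ACTAGT occurs starting at positions 6, 20.
SpeI cuts at 2 sites.

2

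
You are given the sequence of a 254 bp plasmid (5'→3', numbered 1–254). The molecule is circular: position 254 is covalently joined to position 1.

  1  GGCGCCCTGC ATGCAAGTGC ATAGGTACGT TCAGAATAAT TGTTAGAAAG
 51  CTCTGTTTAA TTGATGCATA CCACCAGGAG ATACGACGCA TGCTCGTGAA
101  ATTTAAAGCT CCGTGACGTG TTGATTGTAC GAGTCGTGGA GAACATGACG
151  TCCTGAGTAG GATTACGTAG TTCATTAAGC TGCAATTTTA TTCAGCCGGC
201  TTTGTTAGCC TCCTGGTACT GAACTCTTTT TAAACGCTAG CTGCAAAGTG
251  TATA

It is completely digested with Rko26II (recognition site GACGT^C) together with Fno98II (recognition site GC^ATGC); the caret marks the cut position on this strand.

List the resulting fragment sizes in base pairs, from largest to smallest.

113, 79, 62 bp

The Rko26II site (GACGTC) starts at position 147.
Rko26II cuts after base 5 of each site (before the last base), so after position 151.
Fno98II sites (GCATGC) start at positions 9, 88.
Fno98II cuts after base 2 of each site, so after positions 10, 89.
Combined cut positions: 10, 89, 151.
Circular molecule, 3 cuts → 3 fragments:
  11–89 → 79 bp
  90–151 → 62 bp
  152–254 then 1–10 → 103 + 10 = 113 bp
Sorted largest to smallest: 113, 79, 62 bp.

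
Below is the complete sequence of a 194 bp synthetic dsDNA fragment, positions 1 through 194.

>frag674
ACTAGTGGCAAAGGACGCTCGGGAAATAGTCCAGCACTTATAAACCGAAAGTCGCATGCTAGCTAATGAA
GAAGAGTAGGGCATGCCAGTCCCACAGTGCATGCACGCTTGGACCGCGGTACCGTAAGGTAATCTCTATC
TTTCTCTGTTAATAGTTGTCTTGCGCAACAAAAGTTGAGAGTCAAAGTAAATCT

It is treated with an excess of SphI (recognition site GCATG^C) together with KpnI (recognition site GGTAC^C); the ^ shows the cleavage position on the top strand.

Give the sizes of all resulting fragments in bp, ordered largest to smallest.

SphI sites (GCATGC) start at positions 54, 81, 99.
SphI cuts after base 5 of each site (before the last base), so after positions 58, 85, 103.
The KpnI site (GGTACC) starts at position 118.
KpnI cuts after base 5 of each site (before the last base), so after position 122.
Combined cut positions: 58, 85, 103, 122.
Linear molecule, 4 cuts → 5 fragments:
  1–58 → 58 bp
  59–85 → 27 bp
  86–103 → 18 bp
  104–122 → 19 bp
  123–194 → 72 bp
Sorted largest to smallest: 72, 58, 27, 19, 18 bp.

72, 58, 27, 19, 18 bp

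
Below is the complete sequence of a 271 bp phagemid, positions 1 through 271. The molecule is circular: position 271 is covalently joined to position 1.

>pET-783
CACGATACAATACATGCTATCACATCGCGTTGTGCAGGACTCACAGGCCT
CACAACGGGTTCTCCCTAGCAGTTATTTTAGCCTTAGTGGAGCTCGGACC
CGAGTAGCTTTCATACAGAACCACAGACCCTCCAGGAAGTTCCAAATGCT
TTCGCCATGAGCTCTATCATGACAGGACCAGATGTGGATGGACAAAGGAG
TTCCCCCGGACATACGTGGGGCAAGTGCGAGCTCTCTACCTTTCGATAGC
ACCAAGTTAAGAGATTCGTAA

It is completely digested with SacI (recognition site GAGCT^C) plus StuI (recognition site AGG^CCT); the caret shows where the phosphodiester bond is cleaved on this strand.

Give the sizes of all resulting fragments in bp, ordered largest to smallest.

85, 70, 69, 47 bp

SacI sites (GAGCTC) start at positions 90, 159, 229.
SacI cuts after base 5 of each site (before the last base), so after positions 94, 163, 233.
The StuI site (AGGCCT) starts at position 45.
StuI cuts after base 3 of each site, so after position 47.
Combined cut positions: 47, 94, 163, 233.
Circular molecule, 4 cuts → 4 fragments:
  48–94 → 47 bp
  95–163 → 69 bp
  164–233 → 70 bp
  234–271 then 1–47 → 38 + 47 = 85 bp
Sorted largest to smallest: 85, 70, 69, 47 bp.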